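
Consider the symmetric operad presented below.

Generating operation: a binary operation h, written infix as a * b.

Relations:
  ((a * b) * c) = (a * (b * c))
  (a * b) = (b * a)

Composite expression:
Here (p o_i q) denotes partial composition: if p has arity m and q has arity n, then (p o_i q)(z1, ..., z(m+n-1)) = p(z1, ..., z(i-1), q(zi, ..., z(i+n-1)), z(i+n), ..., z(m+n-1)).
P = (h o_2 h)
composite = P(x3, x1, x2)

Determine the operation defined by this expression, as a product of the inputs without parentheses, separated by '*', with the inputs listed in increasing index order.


Any arrangement under h is one operation, so sort the x-inputs.
(x1 * x2) spells out as x1 * x2
(x3 * (x1 * x2)) spells out as x3 * x1 * x2
sorting the factors by input index: x1 * x2 * x3

x1 * x2 * x3


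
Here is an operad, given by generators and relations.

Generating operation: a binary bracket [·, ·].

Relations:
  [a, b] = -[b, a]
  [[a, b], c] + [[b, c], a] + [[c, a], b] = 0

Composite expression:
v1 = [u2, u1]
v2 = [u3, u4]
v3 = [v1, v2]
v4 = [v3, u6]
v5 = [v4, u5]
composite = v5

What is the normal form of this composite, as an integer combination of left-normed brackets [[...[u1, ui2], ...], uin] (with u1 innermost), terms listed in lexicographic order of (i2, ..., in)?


A multilinear Lie element is pinned by u1-initial words (u1 innermost).
Composite bracket: [[[[u2, u1], [u3, u4]], u6], u5]
Expanding via [a, b] = ab - ba: 32 signed words (2^5 = 32).
Only words starting with u1 matter:
  u1u2u3u4u6u5 (sign -1) contributes -[[[[[u1, u2], u3], u4], u6], u5]
  u1u2u4u3u6u5 (sign +1) contributes +[[[[[u1, u2], u4], u3], u6], u5]

-[[[[[u1, u2], u3], u4], u6], u5] + [[[[[u1, u2], u4], u3], u6], u5]


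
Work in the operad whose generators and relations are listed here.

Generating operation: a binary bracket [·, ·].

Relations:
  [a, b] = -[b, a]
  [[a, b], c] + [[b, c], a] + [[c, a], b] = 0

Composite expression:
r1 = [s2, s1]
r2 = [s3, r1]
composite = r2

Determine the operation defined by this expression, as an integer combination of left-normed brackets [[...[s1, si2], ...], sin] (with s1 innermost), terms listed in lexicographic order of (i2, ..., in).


[[s1, s2], s3]

A multilinear Lie element is pinned by s1-initial words (s1 innermost).
Composite bracket: [s3, [s2, s1]]
Expanding via [a, b] = ab - ba: 4 signed words (2^2 = 4).
Coefficients come from the s1-initial words:
  s1s2s3 (sign +1) contributes +[[s1, s2], s3]


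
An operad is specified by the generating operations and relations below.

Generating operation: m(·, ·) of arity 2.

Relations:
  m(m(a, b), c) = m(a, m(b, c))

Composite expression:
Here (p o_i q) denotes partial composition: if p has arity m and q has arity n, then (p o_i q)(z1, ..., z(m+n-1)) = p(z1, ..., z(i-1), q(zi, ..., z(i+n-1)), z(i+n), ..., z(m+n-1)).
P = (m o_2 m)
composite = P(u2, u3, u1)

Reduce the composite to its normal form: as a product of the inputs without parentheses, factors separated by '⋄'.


u2 ⋄ u3 ⋄ u1

All parenthesizations of m agree; list the u-inputs left to right.
m(u3, u1) unparenthesizes to u3 ⋄ u1
m(u2, m(u3, u1)) unparenthesizes to u2 ⋄ u3 ⋄ u1


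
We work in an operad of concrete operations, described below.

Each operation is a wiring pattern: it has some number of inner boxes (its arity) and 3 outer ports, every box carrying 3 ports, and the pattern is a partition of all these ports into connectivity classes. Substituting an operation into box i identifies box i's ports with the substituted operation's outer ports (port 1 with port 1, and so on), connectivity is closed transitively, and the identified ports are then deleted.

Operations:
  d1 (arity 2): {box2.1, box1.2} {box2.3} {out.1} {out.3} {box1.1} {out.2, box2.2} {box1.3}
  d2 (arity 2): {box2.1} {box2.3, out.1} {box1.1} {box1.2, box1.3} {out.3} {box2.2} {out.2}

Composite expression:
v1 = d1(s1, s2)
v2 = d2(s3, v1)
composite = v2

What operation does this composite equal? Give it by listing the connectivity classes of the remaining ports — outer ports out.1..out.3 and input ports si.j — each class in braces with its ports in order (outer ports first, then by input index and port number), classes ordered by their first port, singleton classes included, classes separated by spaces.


{out.1} {out.2} {out.3} {s1.1} {s1.2, s2.1} {s1.3} {s2.2} {s2.3} {s3.1} {s3.2, s3.3}

Treat the ports identified at d2 as solder joints: merge, then drop.
d1 over (s1, s2) gives {out.1} {out.2, s2.2} {out.3} {s1.1} {s1.2, s2.1} {s1.3} {s2.3}, out.j being that stage's outer ports
d2 over (s3, s1, s2) gives {out.1} {out.2} {out.3} {s1.1} {s1.2, s2.1} {s1.3} {s2.2} {s2.3} {s3.1} {s3.2, s3.3}, out.j being that stage's outer ports


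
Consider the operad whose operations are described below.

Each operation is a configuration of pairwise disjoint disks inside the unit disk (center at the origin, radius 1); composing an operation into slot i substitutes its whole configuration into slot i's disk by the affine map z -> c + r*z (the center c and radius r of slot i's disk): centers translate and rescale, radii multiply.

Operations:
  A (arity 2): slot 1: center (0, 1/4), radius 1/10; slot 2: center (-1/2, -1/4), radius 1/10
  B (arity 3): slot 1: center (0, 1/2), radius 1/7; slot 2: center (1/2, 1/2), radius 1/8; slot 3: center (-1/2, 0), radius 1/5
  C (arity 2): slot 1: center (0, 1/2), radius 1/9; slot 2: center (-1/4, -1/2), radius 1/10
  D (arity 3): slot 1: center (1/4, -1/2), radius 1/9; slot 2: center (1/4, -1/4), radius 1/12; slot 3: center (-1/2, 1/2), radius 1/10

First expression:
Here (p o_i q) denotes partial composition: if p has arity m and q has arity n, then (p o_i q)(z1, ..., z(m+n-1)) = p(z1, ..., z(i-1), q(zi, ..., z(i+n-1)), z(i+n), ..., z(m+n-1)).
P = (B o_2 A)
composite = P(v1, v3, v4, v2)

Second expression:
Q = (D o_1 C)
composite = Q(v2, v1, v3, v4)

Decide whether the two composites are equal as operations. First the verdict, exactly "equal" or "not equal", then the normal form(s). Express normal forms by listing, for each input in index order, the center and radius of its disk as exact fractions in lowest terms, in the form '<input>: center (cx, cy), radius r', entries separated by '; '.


not equal; first: v1: center (0, 1/2), radius 1/7; v2: center (-1/2, 0), radius 1/5; v3: center (1/2, 17/32), radius 1/80; v4: center (7/16, 15/32), radius 1/80; second: v1: center (2/9, -5/9), radius 1/90; v2: center (1/4, -4/9), radius 1/81; v3: center (1/4, -1/4), radius 1/12; v4: center (-1/2, 1/2), radius 1/10

Normal form of the first expression: v1: center (0, 1/2), radius 1/7; v2: center (-1/2, 0), radius 1/5; v3: center (1/2, 17/32), radius 1/80; v4: center (7/16, 15/32), radius 1/80
Normal form of the second expression: v1: center (2/9, -5/9), radius 1/90; v2: center (1/4, -4/9), radius 1/81; v3: center (1/4, -1/4), radius 1/12; v4: center (-1/2, 1/2), radius 1/10
They disagree, so not equal.


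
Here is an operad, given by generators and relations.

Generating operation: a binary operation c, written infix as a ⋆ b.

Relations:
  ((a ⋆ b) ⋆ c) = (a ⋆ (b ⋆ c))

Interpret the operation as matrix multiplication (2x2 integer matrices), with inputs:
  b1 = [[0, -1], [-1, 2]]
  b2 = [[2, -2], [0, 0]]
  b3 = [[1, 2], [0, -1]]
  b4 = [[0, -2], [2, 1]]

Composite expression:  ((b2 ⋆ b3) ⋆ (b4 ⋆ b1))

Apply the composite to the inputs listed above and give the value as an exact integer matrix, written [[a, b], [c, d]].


[[-2, -8], [0, 0]]

(b2 ⋆ b3) = [[2, 6], [0, 0]]
(b4 ⋆ b1) = [[2, -4], [-1, 0]]
((b2 ⋆ b3) ⋆ (b4 ⋆ b1)) = [[-2, -8], [0, 0]]


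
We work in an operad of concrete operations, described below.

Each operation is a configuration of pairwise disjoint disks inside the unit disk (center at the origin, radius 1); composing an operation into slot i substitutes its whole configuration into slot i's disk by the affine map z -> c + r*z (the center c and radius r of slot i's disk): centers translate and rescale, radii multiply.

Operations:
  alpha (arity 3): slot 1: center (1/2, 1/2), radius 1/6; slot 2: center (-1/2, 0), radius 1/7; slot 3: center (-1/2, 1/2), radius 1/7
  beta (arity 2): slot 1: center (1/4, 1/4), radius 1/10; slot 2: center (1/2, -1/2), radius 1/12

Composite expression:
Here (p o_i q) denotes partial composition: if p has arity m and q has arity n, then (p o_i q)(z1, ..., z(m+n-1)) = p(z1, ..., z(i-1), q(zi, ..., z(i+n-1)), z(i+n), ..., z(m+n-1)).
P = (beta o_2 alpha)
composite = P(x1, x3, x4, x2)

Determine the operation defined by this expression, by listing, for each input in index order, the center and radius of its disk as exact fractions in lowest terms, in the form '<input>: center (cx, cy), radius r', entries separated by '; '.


x1: center (1/4, 1/4), radius 1/10; x2: center (11/24, -11/24), radius 1/84; x3: center (13/24, -11/24), radius 1/72; x4: center (11/24, -1/2), radius 1/84


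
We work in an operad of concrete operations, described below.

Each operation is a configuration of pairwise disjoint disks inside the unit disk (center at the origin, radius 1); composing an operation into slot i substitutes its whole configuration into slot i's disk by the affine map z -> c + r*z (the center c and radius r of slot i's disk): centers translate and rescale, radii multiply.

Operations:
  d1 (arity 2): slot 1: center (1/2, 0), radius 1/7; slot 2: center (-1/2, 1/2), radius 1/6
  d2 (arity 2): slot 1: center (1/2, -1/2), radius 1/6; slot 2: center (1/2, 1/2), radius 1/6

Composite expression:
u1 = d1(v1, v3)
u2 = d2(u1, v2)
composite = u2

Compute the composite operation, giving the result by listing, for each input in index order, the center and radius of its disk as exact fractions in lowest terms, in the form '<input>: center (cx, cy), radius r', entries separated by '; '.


v1: center (7/12, -1/2), radius 1/42; v2: center (1/2, 1/2), radius 1/6; v3: center (5/12, -5/12), radius 1/36


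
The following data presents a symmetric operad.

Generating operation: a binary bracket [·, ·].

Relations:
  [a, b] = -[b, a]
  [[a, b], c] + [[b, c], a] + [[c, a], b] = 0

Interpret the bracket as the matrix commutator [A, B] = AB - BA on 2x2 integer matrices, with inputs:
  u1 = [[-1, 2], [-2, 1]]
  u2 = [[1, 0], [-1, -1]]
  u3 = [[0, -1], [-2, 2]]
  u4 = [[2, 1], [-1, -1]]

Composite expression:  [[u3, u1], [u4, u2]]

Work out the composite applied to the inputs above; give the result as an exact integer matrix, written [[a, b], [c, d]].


[u3, u1] = [[6, -6], [0, -6]]
[u4, u2] = [[-1, -2], [1, 1]]
[[u3, u1], [u4, u2]] = [[-6, -36], [-12, 6]]

[[-6, -36], [-12, 6]]


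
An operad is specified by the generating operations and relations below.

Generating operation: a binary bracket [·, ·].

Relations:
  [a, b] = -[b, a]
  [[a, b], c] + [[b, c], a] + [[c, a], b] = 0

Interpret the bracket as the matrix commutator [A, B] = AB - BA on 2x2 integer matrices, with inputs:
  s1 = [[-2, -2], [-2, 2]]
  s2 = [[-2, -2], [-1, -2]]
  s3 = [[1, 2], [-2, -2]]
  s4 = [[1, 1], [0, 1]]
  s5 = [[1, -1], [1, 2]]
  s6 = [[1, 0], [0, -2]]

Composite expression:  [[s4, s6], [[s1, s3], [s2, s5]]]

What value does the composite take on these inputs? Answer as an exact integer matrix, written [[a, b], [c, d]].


[[-204, -180], [0, 204]]

[s4, s6] = [[0, -3], [0, 0]]
[s1, s3] = [[8, -2], [-14, -8]]
[s2, s5] = [[-3, -2], [1, 3]]
[[s1, s3], [s2, s5]] = [[-30, -44], [68, 30]]
[[s4, s6], [[s1, s3], [s2, s5]]] = [[-204, -180], [0, 204]]


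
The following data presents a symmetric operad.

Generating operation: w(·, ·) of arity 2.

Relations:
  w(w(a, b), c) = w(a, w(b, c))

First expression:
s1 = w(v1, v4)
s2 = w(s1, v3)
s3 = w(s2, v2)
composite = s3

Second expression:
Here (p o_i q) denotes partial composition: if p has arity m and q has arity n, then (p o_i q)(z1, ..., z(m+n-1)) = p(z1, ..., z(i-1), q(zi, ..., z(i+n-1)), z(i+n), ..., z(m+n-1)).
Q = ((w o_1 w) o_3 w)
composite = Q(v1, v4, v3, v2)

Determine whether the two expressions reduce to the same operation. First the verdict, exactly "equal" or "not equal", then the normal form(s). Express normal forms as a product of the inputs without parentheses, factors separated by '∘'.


equal: each reduces to v1 ∘ v4 ∘ v3 ∘ v2

Reducing the first expression gives v1 ∘ v4 ∘ v3 ∘ v2
Reducing the second expression gives v1 ∘ v4 ∘ v3 ∘ v2
One common form — equal.


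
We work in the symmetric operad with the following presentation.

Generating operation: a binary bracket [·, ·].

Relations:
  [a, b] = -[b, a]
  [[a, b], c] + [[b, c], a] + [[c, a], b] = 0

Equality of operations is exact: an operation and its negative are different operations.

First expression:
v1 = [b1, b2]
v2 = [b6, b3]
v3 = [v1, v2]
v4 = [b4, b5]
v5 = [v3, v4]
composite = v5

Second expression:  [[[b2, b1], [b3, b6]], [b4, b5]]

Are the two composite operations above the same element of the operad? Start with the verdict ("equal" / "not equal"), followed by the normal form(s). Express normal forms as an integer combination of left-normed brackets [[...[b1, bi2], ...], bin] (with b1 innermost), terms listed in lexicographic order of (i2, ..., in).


equal — both sides give -[[[[[b1, b2], b3], b6], b4], b5] + [[[[[b1, b2], b3], b6], b5], b4] + [[[[[b1, b2], b6], b3], b4], b5] - [[[[[b1, b2], b6], b3], b5], b4]

In normal form, the first expression is -[[[[[b1, b2], b3], b6], b4], b5] + [[[[[b1, b2], b3], b6], b5], b4] + [[[[[b1, b2], b6], b3], b4], b5] - [[[[[b1, b2], b6], b3], b5], b4]
In normal form, the second expression is -[[[[[b1, b2], b3], b6], b4], b5] + [[[[[b1, b2], b3], b6], b5], b4] + [[[[[b1, b2], b6], b3], b4], b5] - [[[[[b1, b2], b6], b3], b5], b4]
One common form — equal.


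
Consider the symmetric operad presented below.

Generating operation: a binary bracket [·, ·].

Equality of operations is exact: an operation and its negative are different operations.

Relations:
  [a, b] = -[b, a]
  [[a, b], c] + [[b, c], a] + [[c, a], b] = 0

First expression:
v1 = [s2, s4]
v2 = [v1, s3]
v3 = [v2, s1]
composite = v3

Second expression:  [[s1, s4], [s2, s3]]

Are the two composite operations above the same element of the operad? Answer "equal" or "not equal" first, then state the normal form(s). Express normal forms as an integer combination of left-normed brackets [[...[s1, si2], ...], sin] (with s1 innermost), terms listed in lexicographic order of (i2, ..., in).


not equal: they reduce to -[[[s1, s2], s4], s3] + [[[s1, s3], s2], s4] - [[[s1, s3], s4], s2] + [[[s1, s4], s2], s3] and [[[s1, s4], s2], s3] - [[[s1, s4], s3], s2]


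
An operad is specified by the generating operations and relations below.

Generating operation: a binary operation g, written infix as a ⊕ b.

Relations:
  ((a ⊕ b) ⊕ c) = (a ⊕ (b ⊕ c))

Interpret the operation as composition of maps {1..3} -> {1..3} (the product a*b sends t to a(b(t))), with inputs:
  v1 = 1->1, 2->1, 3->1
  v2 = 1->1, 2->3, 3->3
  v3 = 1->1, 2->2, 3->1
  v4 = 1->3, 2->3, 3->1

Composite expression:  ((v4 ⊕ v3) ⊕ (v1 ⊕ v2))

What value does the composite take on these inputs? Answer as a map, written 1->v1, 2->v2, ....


(v4 ⊕ v3) = 1->3, 2->3, 3->3
(v1 ⊕ v2) = 1->1, 2->1, 3->1
((v4 ⊕ v3) ⊕ (v1 ⊕ v2)) = 1->3, 2->3, 3->3

1->3, 2->3, 3->3


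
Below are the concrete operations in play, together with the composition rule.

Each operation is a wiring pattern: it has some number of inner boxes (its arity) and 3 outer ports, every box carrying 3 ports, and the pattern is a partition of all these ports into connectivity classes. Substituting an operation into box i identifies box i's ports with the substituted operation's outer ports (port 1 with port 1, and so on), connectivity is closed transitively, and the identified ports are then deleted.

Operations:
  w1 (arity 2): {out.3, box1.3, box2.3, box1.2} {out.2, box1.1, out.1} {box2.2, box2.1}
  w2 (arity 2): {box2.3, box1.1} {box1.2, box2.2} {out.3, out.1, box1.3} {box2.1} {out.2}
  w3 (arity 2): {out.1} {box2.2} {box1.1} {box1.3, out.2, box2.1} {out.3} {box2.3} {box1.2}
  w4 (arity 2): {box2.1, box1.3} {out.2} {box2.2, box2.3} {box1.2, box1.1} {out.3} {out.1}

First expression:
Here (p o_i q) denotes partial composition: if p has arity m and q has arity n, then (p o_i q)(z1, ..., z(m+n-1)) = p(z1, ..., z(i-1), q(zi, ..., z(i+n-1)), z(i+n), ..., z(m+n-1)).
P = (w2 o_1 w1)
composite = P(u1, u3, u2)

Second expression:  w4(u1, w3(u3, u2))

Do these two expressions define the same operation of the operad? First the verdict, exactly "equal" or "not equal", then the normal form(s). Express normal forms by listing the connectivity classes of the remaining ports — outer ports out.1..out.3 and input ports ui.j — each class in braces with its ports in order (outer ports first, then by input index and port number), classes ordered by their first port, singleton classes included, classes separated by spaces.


not equal: they reduce to {out.1, out.3, u1.2, u1.3, u3.3} {out.2} {u1.1, u2.2, u2.3} {u2.1} {u3.1, u3.2} and {out.1} {out.2} {out.3} {u1.1, u1.2} {u1.3} {u2.1, u3.3} {u2.2} {u2.3} {u3.1} {u3.2}

The first expression reduces to {out.1, out.3, u1.2, u1.3, u3.3} {out.2} {u1.1, u2.2, u2.3} {u2.1} {u3.1, u3.2}
The second expression reduces to {out.1} {out.2} {out.3} {u1.1, u1.2} {u1.3} {u2.1, u3.3} {u2.2} {u2.3} {u3.1} {u3.2}
They disagree, so not equal.


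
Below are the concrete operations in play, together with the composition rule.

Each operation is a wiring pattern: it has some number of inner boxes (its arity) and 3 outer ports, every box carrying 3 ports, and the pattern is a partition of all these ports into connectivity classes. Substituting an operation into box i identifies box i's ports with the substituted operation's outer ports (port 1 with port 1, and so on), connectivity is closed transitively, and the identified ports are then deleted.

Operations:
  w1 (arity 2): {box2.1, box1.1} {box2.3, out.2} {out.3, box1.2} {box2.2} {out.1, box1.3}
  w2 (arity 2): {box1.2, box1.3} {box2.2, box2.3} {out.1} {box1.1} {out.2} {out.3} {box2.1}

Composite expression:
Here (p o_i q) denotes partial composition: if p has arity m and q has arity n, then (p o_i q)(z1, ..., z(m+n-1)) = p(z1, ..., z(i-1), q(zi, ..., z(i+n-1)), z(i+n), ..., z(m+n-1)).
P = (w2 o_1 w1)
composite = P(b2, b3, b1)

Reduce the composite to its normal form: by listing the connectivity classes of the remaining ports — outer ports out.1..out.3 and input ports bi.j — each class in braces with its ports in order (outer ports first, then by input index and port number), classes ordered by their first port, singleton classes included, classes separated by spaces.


{out.1} {out.2} {out.3} {b1.1} {b1.2, b1.3} {b2.1, b3.1} {b2.2, b3.3} {b2.3} {b3.2}

After gluing at w2, chains via deleted ports link the b-ports.
through w1, on inputs (b2, b3): {out.1, b2.3} {out.2, b3.3} {out.3, b2.2} {b2.1, b3.1} {b3.2} (out.j = stage outer ports)
through w2, on inputs (b2, b3, b1): {out.1} {out.2} {out.3} {b1.1} {b1.2, b1.3} {b2.1, b3.1} {b2.2, b3.3} {b2.3} {b3.2} (out.j = stage outer ports)


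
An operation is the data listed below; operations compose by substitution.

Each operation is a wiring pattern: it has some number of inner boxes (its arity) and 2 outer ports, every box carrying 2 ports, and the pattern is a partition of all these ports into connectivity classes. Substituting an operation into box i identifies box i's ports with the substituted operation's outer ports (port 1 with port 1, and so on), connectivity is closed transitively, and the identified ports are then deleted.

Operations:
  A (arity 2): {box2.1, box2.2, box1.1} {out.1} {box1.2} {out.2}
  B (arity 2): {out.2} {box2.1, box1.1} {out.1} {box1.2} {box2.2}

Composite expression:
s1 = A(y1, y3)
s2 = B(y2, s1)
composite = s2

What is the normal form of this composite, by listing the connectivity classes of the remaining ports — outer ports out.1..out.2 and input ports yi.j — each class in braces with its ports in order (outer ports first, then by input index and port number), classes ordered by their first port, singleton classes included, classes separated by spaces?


{out.1} {out.2} {y1.1, y3.1, y3.2} {y1.2} {y2.1} {y2.2}

Reachability decides: close wires over B-identified ports.
composing A on (y1, y3), with out.j its own outer ports: {out.1} {out.2} {y1.1, y3.1, y3.2} {y1.2}
composing B on (y2, y1, y3), with out.j its own outer ports: {out.1} {out.2} {y1.1, y3.1, y3.2} {y1.2} {y2.1} {y2.2}


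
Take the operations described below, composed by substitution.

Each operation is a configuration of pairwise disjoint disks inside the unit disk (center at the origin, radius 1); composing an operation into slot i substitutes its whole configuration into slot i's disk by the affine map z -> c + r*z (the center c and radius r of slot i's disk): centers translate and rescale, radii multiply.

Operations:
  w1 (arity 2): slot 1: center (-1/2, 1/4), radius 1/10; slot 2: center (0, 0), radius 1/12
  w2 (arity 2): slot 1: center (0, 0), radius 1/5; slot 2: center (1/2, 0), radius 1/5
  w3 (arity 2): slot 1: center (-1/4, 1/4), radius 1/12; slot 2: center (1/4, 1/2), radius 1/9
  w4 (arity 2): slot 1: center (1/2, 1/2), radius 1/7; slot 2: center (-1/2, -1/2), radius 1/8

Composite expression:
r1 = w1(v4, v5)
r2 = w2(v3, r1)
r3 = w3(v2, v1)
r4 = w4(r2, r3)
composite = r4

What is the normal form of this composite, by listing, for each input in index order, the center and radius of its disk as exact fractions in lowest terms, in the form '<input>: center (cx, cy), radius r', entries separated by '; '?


Follow each v-input down from w4: c' goes to c + r*c', radius to r*r'.
v3: after 2 affine steps, its disk has center (1/2, 1/2), radius 1/35
v4: after 3 affine steps, its disk has center (39/70, 71/140), radius 1/350
v5: after 3 affine steps, its disk has center (4/7, 1/2), radius 1/420
v2: after 2 affine steps, its disk has center (-17/32, -15/32), radius 1/96
v1: after 2 affine steps, its disk has center (-15/32, -7/16), radius 1/72

v1: center (-15/32, -7/16), radius 1/72; v2: center (-17/32, -15/32), radius 1/96; v3: center (1/2, 1/2), radius 1/35; v4: center (39/70, 71/140), radius 1/350; v5: center (4/7, 1/2), radius 1/420


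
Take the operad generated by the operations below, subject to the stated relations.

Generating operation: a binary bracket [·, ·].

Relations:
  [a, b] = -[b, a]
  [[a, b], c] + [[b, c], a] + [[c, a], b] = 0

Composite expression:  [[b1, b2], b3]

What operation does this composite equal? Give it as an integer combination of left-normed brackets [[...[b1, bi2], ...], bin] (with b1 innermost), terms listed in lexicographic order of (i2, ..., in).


[[b1, b2], b3]

A multilinear Lie element is pinned by b1-initial words (b1 innermost).
Composite bracket: [[b1, b2], b3]
Expanding via [a, b] = ab - ba: 4 signed words (2^2 = 4).
Words beginning with b1 determine it all:
  b1b2b3 (sign +1) contributes +[[b1, b2], b3]


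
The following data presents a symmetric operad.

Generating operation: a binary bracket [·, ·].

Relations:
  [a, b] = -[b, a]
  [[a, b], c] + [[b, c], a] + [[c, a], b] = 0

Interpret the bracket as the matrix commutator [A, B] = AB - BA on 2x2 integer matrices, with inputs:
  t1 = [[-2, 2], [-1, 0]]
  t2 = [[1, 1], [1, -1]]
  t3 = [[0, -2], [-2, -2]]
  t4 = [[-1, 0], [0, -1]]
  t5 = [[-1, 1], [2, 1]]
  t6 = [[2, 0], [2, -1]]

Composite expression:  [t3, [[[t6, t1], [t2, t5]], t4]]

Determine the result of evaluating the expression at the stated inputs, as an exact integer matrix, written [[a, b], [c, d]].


[[0, 0], [0, 0]]

[t6, t1] = [[-4, 6], [-1, 4]]
[t2, t5] = [[1, 4], [-6, -1]]
[[t6, t1], [t2, t5]] = [[-32, -44], [-50, 32]]
[[[t6, t1], [t2, t5]], t4] = [[0, 0], [0, 0]]
[t3, [[[t6, t1], [t2, t5]], t4]] = [[0, 0], [0, 0]]


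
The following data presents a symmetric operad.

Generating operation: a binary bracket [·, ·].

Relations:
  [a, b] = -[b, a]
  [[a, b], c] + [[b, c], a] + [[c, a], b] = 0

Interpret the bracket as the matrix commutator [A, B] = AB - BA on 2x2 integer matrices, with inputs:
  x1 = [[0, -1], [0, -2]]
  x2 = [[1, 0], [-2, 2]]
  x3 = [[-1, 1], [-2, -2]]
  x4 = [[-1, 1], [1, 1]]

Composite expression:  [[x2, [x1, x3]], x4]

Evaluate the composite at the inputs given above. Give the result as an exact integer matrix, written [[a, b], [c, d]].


[x1, x3] = [[2, 3], [4, -2]]
[x2, [x1, x3]] = [[6, -3], [-4, -6]]
[[x2, [x1, x3]], x4] = [[1, 6], [-4, -1]]

[[1, 6], [-4, -1]]


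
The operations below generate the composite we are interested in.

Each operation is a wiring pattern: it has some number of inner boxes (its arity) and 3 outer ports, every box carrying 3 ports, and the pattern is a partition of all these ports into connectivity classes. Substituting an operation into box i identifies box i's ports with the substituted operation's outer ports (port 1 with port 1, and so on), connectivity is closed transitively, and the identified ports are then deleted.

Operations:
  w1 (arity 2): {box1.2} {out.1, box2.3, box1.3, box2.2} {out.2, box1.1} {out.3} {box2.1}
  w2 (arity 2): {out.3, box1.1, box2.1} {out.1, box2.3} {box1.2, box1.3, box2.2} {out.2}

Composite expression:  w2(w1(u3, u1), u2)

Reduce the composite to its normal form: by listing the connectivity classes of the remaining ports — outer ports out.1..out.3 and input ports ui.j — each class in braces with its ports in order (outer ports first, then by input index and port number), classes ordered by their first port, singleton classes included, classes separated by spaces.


{out.1, u2.3} {out.2} {out.3, u1.2, u1.3, u2.1, u3.3} {u1.1} {u2.2, u3.1} {u3.2}

Treat the ports identified at w2 as solder joints: merge, then drop.
the subtree at w1 composes to {out.1, u1.2, u1.3, u3.3} {out.2, u3.1} {out.3} {u1.1} {u3.2} on (u3, u1); out.j = own outer ports
the subtree at w2 composes to {out.1, u2.3} {out.2} {out.3, u1.2, u1.3, u2.1, u3.3} {u1.1} {u2.2, u3.1} {u3.2} on (u3, u1, u2); out.j = own outer ports


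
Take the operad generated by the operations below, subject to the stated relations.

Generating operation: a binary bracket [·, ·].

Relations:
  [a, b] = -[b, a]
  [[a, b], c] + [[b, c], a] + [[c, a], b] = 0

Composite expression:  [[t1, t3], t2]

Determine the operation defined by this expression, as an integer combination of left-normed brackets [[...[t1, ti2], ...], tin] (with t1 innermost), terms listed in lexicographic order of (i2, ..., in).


[[t1, t3], t2]

Skip Jacobi rewriting: expand, keep t1-initial words, read off terms.
Composite bracket: [[t1, t3], t2]
Each bracket splits as ab - ba, giving 4 signed words (2^2 = 4).
Coefficients come from the t1-initial words:
  the word t1t3t2 carries sign +1 and contributes +[[t1, t3], t2]


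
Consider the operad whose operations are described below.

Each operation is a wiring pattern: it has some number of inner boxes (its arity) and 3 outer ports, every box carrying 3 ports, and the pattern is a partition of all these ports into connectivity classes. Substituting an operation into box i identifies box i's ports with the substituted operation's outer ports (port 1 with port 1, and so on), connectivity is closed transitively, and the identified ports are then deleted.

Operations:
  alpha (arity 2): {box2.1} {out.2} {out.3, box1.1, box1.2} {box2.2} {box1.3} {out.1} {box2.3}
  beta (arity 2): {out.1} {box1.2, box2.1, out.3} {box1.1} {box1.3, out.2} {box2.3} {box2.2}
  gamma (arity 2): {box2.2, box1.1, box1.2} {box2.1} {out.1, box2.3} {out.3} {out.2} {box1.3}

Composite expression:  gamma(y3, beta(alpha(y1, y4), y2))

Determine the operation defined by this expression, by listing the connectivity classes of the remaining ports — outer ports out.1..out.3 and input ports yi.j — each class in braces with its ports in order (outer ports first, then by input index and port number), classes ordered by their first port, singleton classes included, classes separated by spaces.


{out.1, y2.1} {out.2} {out.3} {y1.1, y1.2, y3.1, y3.2} {y1.3} {y2.2} {y2.3} {y3.3} {y4.1} {y4.2} {y4.3}

After gluing at gamma, chains via deleted ports link the y-ports.
alpha over (y1, y4) gives {out.1} {out.2} {out.3, y1.1, y1.2} {y1.3} {y4.1} {y4.2} {y4.3}, out.j being that stage's outer ports
beta over (y1, y4, y2) gives {out.1} {out.2, y1.1, y1.2} {out.3, y2.1} {y1.3} {y2.2} {y2.3} {y4.1} {y4.2} {y4.3}, out.j being that stage's outer ports
gamma over (y3, y1, y4, y2) gives {out.1, y2.1} {out.2} {out.3} {y1.1, y1.2, y3.1, y3.2} {y1.3} {y2.2} {y2.3} {y3.3} {y4.1} {y4.2} {y4.3}, out.j being that stage's outer ports


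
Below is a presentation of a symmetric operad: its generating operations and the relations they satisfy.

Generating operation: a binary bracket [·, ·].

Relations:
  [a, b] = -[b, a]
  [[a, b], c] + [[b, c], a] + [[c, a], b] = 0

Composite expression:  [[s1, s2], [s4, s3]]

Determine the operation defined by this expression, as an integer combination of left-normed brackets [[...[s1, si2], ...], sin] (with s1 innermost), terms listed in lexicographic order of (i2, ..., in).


In the tensor algebra, words opening s1 carry the s1-anchored form.
Composite bracket: [[s1, s2], [s4, s3]]
The bracket unfolds into 8 signed words via [a, b] = ab - ba (2^3 = 8).
Keep just the words that open with s1:
  s1s2s3s4 (sign -1) contributes -[[[s1, s2], s3], s4]
  s1s2s4s3 (sign +1) contributes +[[[s1, s2], s4], s3]

-[[[s1, s2], s3], s4] + [[[s1, s2], s4], s3]


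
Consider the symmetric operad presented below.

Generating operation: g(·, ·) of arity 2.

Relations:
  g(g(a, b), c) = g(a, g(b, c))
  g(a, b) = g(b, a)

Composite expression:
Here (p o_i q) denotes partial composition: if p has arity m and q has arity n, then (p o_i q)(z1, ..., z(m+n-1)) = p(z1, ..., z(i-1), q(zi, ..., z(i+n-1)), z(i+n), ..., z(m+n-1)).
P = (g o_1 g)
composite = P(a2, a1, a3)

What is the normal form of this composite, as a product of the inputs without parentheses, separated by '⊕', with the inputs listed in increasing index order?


a1 ⊕ a2 ⊕ a3

With g associative and commutative, the a-input set is all that matters.
g(a2, a1) flattens to a2 ⊕ a1
g(g(a2, a1), a3) flattens to a2 ⊕ a1 ⊕ a3
rearranged into index order: a1 ⊕ a2 ⊕ a3


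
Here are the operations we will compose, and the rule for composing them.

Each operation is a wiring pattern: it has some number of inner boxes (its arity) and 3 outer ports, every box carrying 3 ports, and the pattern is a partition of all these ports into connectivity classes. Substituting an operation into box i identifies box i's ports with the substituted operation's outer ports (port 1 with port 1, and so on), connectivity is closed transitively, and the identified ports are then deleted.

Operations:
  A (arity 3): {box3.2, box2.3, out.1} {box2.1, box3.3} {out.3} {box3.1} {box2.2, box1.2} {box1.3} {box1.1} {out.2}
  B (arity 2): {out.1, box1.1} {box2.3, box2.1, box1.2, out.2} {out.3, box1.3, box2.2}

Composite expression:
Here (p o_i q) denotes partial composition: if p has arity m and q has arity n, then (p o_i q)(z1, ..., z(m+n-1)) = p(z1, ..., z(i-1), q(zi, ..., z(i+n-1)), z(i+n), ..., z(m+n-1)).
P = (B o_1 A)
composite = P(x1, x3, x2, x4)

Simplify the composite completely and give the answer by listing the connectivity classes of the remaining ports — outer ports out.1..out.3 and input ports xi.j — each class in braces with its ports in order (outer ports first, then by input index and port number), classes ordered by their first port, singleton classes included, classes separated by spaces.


{out.1, x2.2, x3.3} {out.2, x4.1, x4.3} {out.3, x4.2} {x1.1} {x1.2, x3.2} {x1.3} {x2.1} {x2.3, x3.1}

Treat the ports identified at B as solder joints: merge, then drop.
through A, on inputs (x1, x3, x2): {out.1, x2.2, x3.3} {out.2} {out.3} {x1.1} {x1.2, x3.2} {x1.3} {x2.1} {x2.3, x3.1} (out.j = stage outer ports)
through B, on inputs (x1, x3, x2, x4): {out.1, x2.2, x3.3} {out.2, x4.1, x4.3} {out.3, x4.2} {x1.1} {x1.2, x3.2} {x1.3} {x2.1} {x2.3, x3.1} (out.j = stage outer ports)


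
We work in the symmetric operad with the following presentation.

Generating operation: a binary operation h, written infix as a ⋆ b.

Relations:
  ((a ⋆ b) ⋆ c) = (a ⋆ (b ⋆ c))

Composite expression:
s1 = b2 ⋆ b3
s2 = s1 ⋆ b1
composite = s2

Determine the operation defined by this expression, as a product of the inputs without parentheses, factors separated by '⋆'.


b2 ⋆ b3 ⋆ b1

Under associativity of h, the answer is the b's in reading order.
(b2 ⋆ b3) collapses to b2 ⋆ b3
((b2 ⋆ b3) ⋆ b1) collapses to b2 ⋆ b3 ⋆ b1


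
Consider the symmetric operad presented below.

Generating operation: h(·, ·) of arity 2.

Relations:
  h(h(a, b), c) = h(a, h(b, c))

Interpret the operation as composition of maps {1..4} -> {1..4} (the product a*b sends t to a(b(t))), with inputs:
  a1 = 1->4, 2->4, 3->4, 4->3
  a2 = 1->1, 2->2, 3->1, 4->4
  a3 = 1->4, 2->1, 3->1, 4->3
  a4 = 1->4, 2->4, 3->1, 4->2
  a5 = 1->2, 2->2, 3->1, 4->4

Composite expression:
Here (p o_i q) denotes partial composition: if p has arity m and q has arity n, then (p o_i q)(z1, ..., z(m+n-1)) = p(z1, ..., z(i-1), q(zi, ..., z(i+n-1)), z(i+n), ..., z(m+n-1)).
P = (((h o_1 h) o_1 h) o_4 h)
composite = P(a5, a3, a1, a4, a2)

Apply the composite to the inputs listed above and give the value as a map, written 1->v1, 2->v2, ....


h(a5, a3) = 1->4, 2->2, 3->2, 4->1
h(h(a5, a3), a1) = 1->1, 2->1, 3->1, 4->2
h(a4, a2) = 1->4, 2->4, 3->4, 4->2
h(h(h(a5, a3), a1), h(a4, a2)) = 1->2, 2->2, 3->2, 4->1

1->2, 2->2, 3->2, 4->1


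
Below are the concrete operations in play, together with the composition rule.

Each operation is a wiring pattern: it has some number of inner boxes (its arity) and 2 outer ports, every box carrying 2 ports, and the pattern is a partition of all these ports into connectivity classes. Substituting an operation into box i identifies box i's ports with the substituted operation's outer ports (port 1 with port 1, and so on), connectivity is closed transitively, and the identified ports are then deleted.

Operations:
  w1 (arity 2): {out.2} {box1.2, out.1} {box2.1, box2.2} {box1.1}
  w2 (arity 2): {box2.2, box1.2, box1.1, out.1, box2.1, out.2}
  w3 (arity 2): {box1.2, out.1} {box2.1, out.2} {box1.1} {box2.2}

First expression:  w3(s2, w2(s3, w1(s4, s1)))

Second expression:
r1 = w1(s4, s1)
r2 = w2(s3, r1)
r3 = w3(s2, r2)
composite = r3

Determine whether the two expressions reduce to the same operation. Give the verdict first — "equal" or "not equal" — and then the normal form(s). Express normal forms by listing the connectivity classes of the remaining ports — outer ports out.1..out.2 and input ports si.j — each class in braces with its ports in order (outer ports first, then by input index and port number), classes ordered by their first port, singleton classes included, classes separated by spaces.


equal: each reduces to {out.1, s2.2} {out.2, s3.1, s3.2, s4.2} {s1.1, s1.2} {s2.1} {s4.1}

The first composite normalizes to {out.1, s2.2} {out.2, s3.1, s3.2, s4.2} {s1.1, s1.2} {s2.1} {s4.1}
The second composite normalizes to {out.1, s2.2} {out.2, s3.1, s3.2, s4.2} {s1.1, s1.2} {s2.1} {s4.1}
The normal forms match — equal.


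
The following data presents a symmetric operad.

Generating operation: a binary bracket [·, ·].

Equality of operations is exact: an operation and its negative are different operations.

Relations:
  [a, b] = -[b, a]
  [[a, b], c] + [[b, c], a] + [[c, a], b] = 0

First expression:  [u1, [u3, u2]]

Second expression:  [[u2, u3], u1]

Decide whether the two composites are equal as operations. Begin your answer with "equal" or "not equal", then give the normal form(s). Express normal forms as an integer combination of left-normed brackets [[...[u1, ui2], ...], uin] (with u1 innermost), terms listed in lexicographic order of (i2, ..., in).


The first composite normalizes to -[[u1, u2], u3] + [[u1, u3], u2]
The second composite normalizes to -[[u1, u2], u3] + [[u1, u3], u2]
The normal forms match — equal.

equal — both sides give -[[u1, u2], u3] + [[u1, u3], u2]


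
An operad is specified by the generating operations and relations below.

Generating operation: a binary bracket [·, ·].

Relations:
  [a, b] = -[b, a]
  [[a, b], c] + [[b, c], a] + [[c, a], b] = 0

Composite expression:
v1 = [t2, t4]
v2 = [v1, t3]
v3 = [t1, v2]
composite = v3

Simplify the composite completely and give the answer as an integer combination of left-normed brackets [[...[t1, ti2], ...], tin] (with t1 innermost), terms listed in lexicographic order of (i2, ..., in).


Expand each bracket as ab - ba; the t1-initial words give the coefficients.
Composite bracket: [t1, [[t2, t4], t3]]
Each bracket splits as ab - ba, giving 8 signed words (2^3 = 8).
Words beginning with t1 determine it all:
  t1t2t4t3 (sign +1) contributes +[[[t1, t2], t4], t3]
  t1t3t2t4 (sign -1) contributes -[[[t1, t3], t2], t4]
  t1t3t4t2 (sign +1) contributes +[[[t1, t3], t4], t2]
  t1t4t2t3 (sign -1) contributes -[[[t1, t4], t2], t3]

[[[t1, t2], t4], t3] - [[[t1, t3], t2], t4] + [[[t1, t3], t4], t2] - [[[t1, t4], t2], t3]


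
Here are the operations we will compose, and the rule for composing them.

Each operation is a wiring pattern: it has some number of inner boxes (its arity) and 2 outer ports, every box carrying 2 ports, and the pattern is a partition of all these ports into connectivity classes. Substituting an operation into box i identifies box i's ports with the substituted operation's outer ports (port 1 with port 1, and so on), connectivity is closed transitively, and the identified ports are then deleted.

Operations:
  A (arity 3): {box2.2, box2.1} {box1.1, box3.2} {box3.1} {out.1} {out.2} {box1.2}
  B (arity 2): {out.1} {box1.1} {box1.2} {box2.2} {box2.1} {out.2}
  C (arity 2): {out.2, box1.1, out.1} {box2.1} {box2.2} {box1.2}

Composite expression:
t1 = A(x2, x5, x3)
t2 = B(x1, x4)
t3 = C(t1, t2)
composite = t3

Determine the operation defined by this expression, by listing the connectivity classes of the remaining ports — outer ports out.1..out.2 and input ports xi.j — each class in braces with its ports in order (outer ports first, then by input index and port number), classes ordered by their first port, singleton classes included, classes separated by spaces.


{out.1, out.2} {x1.1} {x1.2} {x2.1, x3.2} {x2.2} {x3.1} {x4.1} {x4.2} {x5.1, x5.2}


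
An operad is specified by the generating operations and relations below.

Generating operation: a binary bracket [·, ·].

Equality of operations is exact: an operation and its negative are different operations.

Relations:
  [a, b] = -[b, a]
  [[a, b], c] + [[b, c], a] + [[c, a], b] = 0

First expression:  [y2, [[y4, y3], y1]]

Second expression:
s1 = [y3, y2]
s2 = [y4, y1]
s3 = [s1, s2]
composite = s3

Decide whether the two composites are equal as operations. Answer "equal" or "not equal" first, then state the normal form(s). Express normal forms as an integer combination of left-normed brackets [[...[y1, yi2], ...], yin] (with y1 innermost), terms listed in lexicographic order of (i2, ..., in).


The first composite normalizes to -[[[y1, y3], y4], y2] + [[[y1, y4], y3], y2]
The second composite normalizes to -[[[y1, y4], y2], y3] + [[[y1, y4], y3], y2]
The forms do not match — not equal.

not equal; the first gives -[[[y1, y3], y4], y2] + [[[y1, y4], y3], y2] and the second -[[[y1, y4], y2], y3] + [[[y1, y4], y3], y2]


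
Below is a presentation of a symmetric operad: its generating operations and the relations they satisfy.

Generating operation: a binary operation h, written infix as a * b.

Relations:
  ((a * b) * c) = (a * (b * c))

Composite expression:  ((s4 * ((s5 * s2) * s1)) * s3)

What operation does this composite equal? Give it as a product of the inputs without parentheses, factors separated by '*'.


Key point: h is associative — brackets drop, the s-order remains.
(s5 * s2) reduces to s5 * s2
((s5 * s2) * s1) reduces to s5 * s2 * s1
(s4 * ((s5 * s2) * s1)) reduces to s4 * s5 * s2 * s1
((s4 * ((s5 * s2) * s1)) * s3) reduces to s4 * s5 * s2 * s1 * s3

s4 * s5 * s2 * s1 * s3


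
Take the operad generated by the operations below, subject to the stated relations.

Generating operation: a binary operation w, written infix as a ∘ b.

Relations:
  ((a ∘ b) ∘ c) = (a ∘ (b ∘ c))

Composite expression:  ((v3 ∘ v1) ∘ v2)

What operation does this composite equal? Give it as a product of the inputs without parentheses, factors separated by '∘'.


v3 ∘ v1 ∘ v2

Every regrouping of w is equal, so read the v-inputs in written order.
(v3 ∘ v1) linearizes to v3 ∘ v1
((v3 ∘ v1) ∘ v2) linearizes to v3 ∘ v1 ∘ v2
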